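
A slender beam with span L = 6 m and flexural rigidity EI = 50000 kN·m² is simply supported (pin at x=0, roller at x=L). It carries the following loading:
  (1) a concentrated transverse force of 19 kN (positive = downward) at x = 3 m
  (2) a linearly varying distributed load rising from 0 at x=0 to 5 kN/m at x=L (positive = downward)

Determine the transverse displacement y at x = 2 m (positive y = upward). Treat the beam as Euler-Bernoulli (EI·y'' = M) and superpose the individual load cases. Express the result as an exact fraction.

y(2) = -1951/900000 m

Load 1 — point force P=19 kN at a=3 m (b=L-a=3):
  y_1 = -Pbx(L²-b²-x²)/(6LEI)  [x≤a] = -19·3·2·(6²-3²-2²)/(6·6·50000) = -437/300000 m
Load 2 — triangular load w₀=5 kN/m (0→w₀ over full span):
  y_2 = -w₀x(7L⁴-10L²x²+3x⁴)/(360LEI) = -5·2·(7·6⁴-10·6²·2²+3·2⁴)/(360·6·50000) = -4/5625 m
Superposition: y = Σ y_i = -1951/900000 m ≈ -0.002168 m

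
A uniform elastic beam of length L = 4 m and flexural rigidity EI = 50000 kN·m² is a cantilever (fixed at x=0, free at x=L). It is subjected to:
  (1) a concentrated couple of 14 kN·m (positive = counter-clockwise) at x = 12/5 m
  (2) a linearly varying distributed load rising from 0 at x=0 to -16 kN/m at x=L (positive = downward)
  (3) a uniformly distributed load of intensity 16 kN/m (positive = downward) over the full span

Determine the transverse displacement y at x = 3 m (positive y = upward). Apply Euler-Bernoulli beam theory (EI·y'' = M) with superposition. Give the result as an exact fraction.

Load 1 — applied couple M₀=14 kN·m at a=12/5 m (b=L-a=8/5):
  y_1 = M₀a(2x-a)/(2EI)  [x>a] = 14·(12/5)·(2·3-(12/5))/(2·50000) = 189/156250 m
Load 2 — triangular load w₀=-16 kN/m (0→w₀ over full span):
  y_2 = (w₀Lx³/12-w₀L²x²/6-w₀x⁵/(120L))/EI = ((-16)·4·3³/12-(-16)·4²·3²/6-(-16)·3⁵/(120·4))/50000 = 2481/500000 m
Load 3 — uniform load w=16 kN/m over full span:
  y_3 = -wx²(x²-4Lx+6L²)/(24EI) = -16·3²·(3²-4·4·3+6·4²)/(24·50000) = -171/25000 m
Superposition: y = Σ y_i = -1671/2500000 m ≈ -0.000668 m

y(3) = -1671/2500000 m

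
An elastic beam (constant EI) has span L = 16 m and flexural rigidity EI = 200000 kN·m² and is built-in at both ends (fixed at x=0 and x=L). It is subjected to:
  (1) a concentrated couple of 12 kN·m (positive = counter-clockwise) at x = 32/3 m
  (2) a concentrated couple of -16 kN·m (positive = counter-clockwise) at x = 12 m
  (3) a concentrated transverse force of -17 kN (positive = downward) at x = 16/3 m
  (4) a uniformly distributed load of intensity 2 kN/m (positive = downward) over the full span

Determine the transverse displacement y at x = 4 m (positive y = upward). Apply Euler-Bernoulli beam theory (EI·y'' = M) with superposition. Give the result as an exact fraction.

Load 1 — applied couple M₀=12 kN·m at a=32/3 m (b=L-a=16/3):
  y_1 = (R_Ax³/6 - M_Ax²/2)/EI  [x≤a] with R_A=1, M_A=4 = (1·4³/6 - 4·4²/2)/200000 = -1/9375 m
Load 2 — applied couple M₀=-16 kN·m at a=12 m (b=L-a=4):
  y_2 = (R_Ax³/6 - M_Ax²/2)/EI  [x≤a] with R_A=-9/8, M_A=-5 = ((-9/8)·4³/6 - (-5)·4²/2)/200000 = 7/50000 m
Load 3 — point force P=-17 kN at a=16/3 m (b=L-a=32/3):
  y_3 = -Pb²x²(3aL-(3a+b)x)/(6L³EI)  [x≤a] = -(-17)·(32/3)²·4²·(3·(16/3)·16-(3·(16/3)+(32/3))·4)/(6·16³·200000) = 238/253125 m
Load 4 — uniform load w=2 kN/m over full span:
  y_4 = -wx²(L-x)²/(24EI) = -2·4²·(16-4)²/(24·200000) = -3/3125 m
Superposition: y = Σ y_i = 11/810000 m ≈ 0.000014 m

y(4) = 11/810000 m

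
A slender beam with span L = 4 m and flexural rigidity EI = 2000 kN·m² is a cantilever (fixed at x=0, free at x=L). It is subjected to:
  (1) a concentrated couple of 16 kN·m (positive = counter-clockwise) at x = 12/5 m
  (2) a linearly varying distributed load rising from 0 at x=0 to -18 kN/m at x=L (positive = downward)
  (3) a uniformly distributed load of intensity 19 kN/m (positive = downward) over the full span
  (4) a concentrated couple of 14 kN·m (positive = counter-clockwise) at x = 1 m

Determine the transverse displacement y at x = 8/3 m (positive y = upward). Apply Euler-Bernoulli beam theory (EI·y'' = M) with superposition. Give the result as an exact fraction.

Load 1 — applied couple M₀=16 kN·m at a=12/5 m (b=L-a=8/5):
  y_1 = M₀a(2x-a)/(2EI)  [x>a] = 16·(12/5)·(2·(8/3)-(12/5))/(2·2000) = 88/3125 m
Load 2 — triangular load w₀=-18 kN/m (0→w₀ over full span):
  y_2 = (w₀Lx³/12-w₀L²x²/6-w₀x⁵/(120L))/EI = ((-18)·4·(8/3)³/12-(-18)·4²·(8/3)²/6-(-18)·(8/3)⁵/(120·4))/2000 = 5888/50625 m
Load 3 — uniform load w=19 kN/m over full span:
  y_3 = -wx²(x²-4Lx+6L²)/(24EI) = -19·(8/3)²·((8/3)²-4·4·(8/3)+6·4²)/(24·2000) = -5168/30375 m
Load 4 — applied couple M₀=14 kN·m at a=1 m (b=L-a=3):
  y_4 = M₀a(2x-a)/(2EI)  [x>a] = 14·1·(2·(8/3)-1)/(2·2000) = 91/6000 m
Superposition: y = Σ y_i = -127661/12150000 m ≈ -0.010507 m

y(8/3) = -127661/12150000 m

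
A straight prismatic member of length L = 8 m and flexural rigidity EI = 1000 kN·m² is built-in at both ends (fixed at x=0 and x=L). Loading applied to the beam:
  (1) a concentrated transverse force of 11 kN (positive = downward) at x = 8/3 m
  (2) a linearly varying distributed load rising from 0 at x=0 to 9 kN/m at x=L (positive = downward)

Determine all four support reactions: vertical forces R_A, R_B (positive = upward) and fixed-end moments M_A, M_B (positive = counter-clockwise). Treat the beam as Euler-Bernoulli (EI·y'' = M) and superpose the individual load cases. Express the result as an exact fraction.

R_A = 2558/135 kN, M_A = 4352/135 kN·m, R_B = 3787/135 kN, M_B = -4768/135 kN·m

Load 1 — point force P=11 kN at a=8/3 m (b=L-a=16/3):
  R_A = Pb²(3a+b)/L³ = 11·(16/3)²·(3·(8/3)+(16/3))/8³ = 220/27 kN
  M_A = Pab²/L² = 11·(8/3)·(16/3)²/8² = 352/27 kN·m
  R_B = Pa²(a+3b)/L³ = 11·(8/3)²·((8/3)+3·(16/3))/8³ = 77/27 kN
  M_B = -Pa²b/L² = -11·(8/3)²·(16/3)/8² = -176/27 kN·m
Load 2 — triangular load w₀=9 kN/m (0→w₀ over full span):
  R_A = 3w₀L/20 = 3·9·8/20 = 54/5 kN
  M_A = w₀L²/30 = 9·8²/30 = 96/5 kN·m
  R_B = 7w₀L/20 = 7·9·8/20 = 126/5 kN
  M_B = -w₀L²/20 = -9·8²/20 = -144/5 kN·m
Superposition: R_A = 2558/135 kN, M_A = 4352/135 kN·m, R_B = 3787/135 kN, M_B = -4768/135 kN·m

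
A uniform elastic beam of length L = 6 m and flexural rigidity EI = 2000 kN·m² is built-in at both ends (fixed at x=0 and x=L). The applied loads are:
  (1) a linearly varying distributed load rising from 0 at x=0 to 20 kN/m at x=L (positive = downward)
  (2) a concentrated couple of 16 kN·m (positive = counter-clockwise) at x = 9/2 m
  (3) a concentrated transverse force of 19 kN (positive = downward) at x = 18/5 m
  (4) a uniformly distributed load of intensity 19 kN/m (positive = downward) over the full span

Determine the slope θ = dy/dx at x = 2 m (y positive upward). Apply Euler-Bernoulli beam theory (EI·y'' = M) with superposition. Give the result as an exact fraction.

θ(2) = -3661/140625 rad

Load 1 — triangular load w₀=20 kN/m (0→w₀ over full span):
  θ_1 = -w₀(2x(L-x)(L-2x)(x+2L)+x²(L-x)²)/(120LEI) = -20·(2·2·(6-2)·(6-2·2)·(2+2·6)+2²·(6-2)²)/(120·6·2000) = -8/1125 rad
Load 2 — applied couple M₀=16 kN·m at a=9/2 m (b=L-a=3/2):
  θ_2 = (R_Ax²/2 - M_Ax)/EI  [x≤a] with R_A=3, M_A=5 = (3·2²/2 - 5·2)/2000 = -1/500 rad
Load 3 — point force P=19 kN at a=18/5 m (b=L-a=12/5):
  θ_3 = -Pb²x(2aL-(3a+b)x)/(2L³EI)  [x≤a] = -19·(12/5)²·2·(2·(18/5)·6-(3·(18/5)+(12/5))·2)/(2·6³·2000) = -133/31250 rad
Load 4 — uniform load w=19 kN/m over full span:
  θ_4 = -wx(L-x)(L-2x)/(12EI) = -19·2·(6-2)·(6-2·2)/(12·2000) = -19/1500 rad
Superposition: θ = Σ θ_i = -3661/140625 rad ≈ -0.026034 rad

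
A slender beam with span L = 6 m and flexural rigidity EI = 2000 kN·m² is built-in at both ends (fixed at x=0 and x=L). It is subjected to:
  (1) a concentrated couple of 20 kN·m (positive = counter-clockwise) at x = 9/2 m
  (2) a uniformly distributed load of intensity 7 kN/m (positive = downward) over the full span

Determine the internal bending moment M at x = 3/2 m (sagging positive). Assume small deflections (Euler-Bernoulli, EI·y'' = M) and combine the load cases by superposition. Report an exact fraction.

Load 1 — applied couple M₀=20 kN·m at a=9/2 m (b=L-a=3/2):
  M_1 = R_Ax - M_A  [x≤a] with R_A=15/4, M_A=25/4 = (15/4)·(3/2) - (25/4) = -5/8 kN·m
Load 2 — uniform load w=7 kN/m over full span:
  M_2 = wLx/2 - wL²/12 - wx²/2 = 7·6·(3/2)/2 - 7·6²/12 - 7·(3/2)²/2 = 21/8 kN·m
Superposition: M = Σ M_i = 2 kN·m ≈ 2.000000 kN·m

M(3/2) = 2 kN·m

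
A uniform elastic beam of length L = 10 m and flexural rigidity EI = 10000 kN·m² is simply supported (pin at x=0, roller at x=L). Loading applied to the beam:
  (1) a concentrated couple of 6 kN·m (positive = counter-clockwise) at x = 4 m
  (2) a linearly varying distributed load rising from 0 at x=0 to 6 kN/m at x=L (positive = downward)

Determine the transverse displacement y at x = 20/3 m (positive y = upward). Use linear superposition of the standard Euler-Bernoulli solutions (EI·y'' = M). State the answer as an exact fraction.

Load 1 — applied couple M₀=6 kN·m at a=4 m (b=L-a=6):
  y_1 = (M₀x³/(6L)-M₀(x-a)²/2+C₁x)/EI  [x>a] with C₁=M₀(3b²-L²)/(6L)=4/5 = (6·(20/3)³/(6·10)-6·((20/3)-4)²/2+(4/5)·(20/3))/10000 = 23/16875 m
Load 2 — triangular load w₀=6 kN/m (0→w₀ over full span):
  y_2 = -w₀x(7L⁴-10L²x²+3x⁴)/(360LEI) = -6·(20/3)·(7·10⁴-10·10²·(20/3)²+3·(20/3)⁴)/(360·10·10000) = -17/486 m
Superposition: y = Σ y_i = -10211/303750 m ≈ -0.033616 m

y(20/3) = -10211/303750 m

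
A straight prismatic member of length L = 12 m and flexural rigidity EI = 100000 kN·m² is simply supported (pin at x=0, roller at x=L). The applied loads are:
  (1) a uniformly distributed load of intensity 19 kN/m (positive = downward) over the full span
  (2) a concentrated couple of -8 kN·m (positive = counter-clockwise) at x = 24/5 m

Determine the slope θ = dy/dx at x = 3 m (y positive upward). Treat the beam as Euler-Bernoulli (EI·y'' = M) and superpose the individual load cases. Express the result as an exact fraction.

θ(3) = -47239/5000000 rad

Load 1 — uniform load w=19 kN/m over full span:
  θ_1 = -w(L³-6Lx²+4x³)/(24EI) = -19·(12³-6·12·3²+4·3³)/(24·100000) = -1881/200000 rad
Load 2 — applied couple M₀=-8 kN·m at a=24/5 m (b=L-a=36/5):
  θ_2 = (M₀x²/(2L)+C₁)/EI  [x≤a] with C₁=M₀(3b²-L²)/(6L)=-32/25 = ((-8)·3²/(2·12)+(-32/25))/100000 = -107/2500000 rad
Superposition: θ = Σ θ_i = -47239/5000000 rad ≈ -0.009448 rad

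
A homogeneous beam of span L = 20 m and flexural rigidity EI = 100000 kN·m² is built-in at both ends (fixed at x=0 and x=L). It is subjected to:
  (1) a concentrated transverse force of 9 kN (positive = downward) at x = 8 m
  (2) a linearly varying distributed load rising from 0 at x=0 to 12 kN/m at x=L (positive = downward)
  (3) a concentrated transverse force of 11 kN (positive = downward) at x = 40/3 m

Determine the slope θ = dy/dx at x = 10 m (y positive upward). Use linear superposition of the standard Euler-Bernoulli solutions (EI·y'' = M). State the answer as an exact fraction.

θ(10) = -1889/3375000 rad

Load 1 — point force P=9 kN at a=8 m (b=L-a=12):
  θ_1 = Pa²(L-x)(2bL-(3b+a)(L-x))/(2L³EI)  [x>a] = 9·8²·(20-10)·(2·12·20-(3·12+8)·(20-10))/(2·20³·100000) = 9/62500 rad
Load 2 — triangular load w₀=12 kN/m (0→w₀ over full span):
  θ_2 = -w₀(2x(L-x)(L-2x)(x+2L)+x²(L-x)²)/(120LEI) = -12·(2·10·(20-10)·(20-2·10)·(10+2·20)+10²·(20-10)²)/(120·20·100000) = -1/2000 rad
Load 3 — point force P=11 kN at a=40/3 m (b=L-a=20/3):
  θ_3 = -Pb²x(2aL-(3a+b)x)/(2L³EI)  [x≤a] = -11·(20/3)²·10·(2·(40/3)·20-(3·(40/3)+(20/3))·10)/(2·20³·100000) = -11/54000 rad
Superposition: θ = Σ θ_i = -1889/3375000 rad ≈ -0.000560 rad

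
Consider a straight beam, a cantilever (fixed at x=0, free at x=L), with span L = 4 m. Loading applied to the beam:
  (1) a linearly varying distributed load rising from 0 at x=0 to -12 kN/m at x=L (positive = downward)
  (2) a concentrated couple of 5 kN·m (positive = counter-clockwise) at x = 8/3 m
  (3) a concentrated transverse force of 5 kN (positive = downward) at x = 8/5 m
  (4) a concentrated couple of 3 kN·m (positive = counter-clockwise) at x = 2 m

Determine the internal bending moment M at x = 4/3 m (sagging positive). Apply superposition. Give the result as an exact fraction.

Load 1 — triangular load w₀=-12 kN/m (0→w₀ over full span):
  M_1 = w₀Lx/2 - w₀L²/3 - w₀x³/(6L) = (-12)·4·(4/3)/2 - (-12)·4²/3 - (-12)·(4/3)³/(6·4) = 896/27 kN·m
Load 2 — applied couple M₀=5 kN·m at a=8/3 m (b=L-a=4/3):
  M_2 = M₀  [x≤a] = 5 = 5 kN·m
Load 3 — point force P=5 kN at a=8/5 m (b=L-a=12/5):
  M_3 = -P(a-x)  [x≤a] = -5·((8/5)-(4/3)) = -4/3 kN·m
Load 4 — applied couple M₀=3 kN·m at a=2 m (b=L-a=2):
  M_4 = M₀  [x≤a] = 3 = 3 kN·m
Superposition: M = Σ M_i = 1076/27 kN·m ≈ 39.851852 kN·m

M(4/3) = 1076/27 kN·m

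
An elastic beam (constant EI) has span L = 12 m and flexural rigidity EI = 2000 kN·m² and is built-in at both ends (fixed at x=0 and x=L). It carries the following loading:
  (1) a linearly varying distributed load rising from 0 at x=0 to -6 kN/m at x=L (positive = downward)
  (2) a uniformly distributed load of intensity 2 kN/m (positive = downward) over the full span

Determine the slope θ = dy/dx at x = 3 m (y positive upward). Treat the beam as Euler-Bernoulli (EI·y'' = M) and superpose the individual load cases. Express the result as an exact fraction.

θ(3) = 999/160000 rad

Load 1 — triangular load w₀=-6 kN/m (0→w₀ over full span):
  θ_1 = -w₀(2x(L-x)(L-2x)(x+2L)+x²(L-x)²)/(120LEI) = -(-6)·(2·3·(12-3)·(12-2·3)·(3+2·12)+3²·(12-3)²)/(120·12·2000) = 3159/160000 rad
Load 2 — uniform load w=2 kN/m over full span:
  θ_2 = -wx(L-x)(L-2x)/(12EI) = -2·3·(12-3)·(12-2·3)/(12·2000) = -27/2000 rad
Superposition: θ = Σ θ_i = 999/160000 rad ≈ 0.006244 rad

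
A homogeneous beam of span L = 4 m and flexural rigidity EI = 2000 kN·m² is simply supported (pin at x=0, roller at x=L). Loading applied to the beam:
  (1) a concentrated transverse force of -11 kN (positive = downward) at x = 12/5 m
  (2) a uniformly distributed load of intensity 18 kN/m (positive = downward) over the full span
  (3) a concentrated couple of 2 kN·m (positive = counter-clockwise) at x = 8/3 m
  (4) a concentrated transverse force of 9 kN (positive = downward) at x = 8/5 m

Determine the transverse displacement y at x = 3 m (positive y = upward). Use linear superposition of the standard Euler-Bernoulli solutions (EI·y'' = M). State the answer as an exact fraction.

y(3) = -913/45000 m

Load 1 — point force P=-11 kN at a=12/5 m (b=L-a=8/5):
  y_1 = -Pa(L-x)(2Lx-a²-x²)/(6LEI)  [x>a] = -(-11)·(12/5)·(4-3)·(2·4·3-(12/5)²-3²)/(6·4·2000) = 2541/500000 m
Load 2 — uniform load w=18 kN/m over full span:
  y_2 = -wx(L³-2Lx²+x³)/(24EI) = -18·3·(4³-2·4·3²+3³)/(24·2000) = -171/8000 m
Load 3 — applied couple M₀=2 kN·m at a=8/3 m (b=L-a=4/3):
  y_3 = (M₀x³/(6L)-M₀(x-a)²/2+C₁x)/EI  [x>a] with C₁=M₀(3b²-L²)/(6L)=-8/9 = (2·3³/(6·4)-2·(3-(8/3))²/2+(-8/9)·3)/2000 = -19/72000 m
Load 4 — point force P=9 kN at a=8/5 m (b=L-a=12/5):
  y_4 = -Pa(L-x)(2Lx-a²-x²)/(6LEI)  [x>a] = -9·(8/5)·(4-3)·(2·4·3-(8/5)²-3²)/(6·4·2000) = -933/250000 m
Superposition: y = Σ y_i = -913/45000 m ≈ -0.020289 m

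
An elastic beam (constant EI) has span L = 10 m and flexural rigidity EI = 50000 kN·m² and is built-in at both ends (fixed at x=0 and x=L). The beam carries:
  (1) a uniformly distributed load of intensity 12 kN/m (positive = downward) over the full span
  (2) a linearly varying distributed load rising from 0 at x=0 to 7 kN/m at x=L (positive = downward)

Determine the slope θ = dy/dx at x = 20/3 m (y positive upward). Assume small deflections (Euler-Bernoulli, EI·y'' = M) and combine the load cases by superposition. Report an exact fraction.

Load 1 — uniform load w=12 kN/m over full span:
  θ_1 = -wx(L-x)(L-2x)/(12EI) = -12·(20/3)·(10-(20/3))·(10-2·(20/3))/(12·50000) = 1/675 rad
Load 2 — triangular load w₀=7 kN/m (0→w₀ over full span):
  θ_2 = -w₀(2x(L-x)(L-2x)(x+2L)+x²(L-x)²)/(120LEI) = -7·(2·(20/3)·(10-(20/3))·(10-2·(20/3))·((20/3)+2·10)+(20/3)²·(10-(20/3))²)/(120·10·50000) = 49/121500 rad
Superposition: θ = Σ θ_i = 229/121500 rad ≈ 0.001885 rad

θ(20/3) = 229/121500 rad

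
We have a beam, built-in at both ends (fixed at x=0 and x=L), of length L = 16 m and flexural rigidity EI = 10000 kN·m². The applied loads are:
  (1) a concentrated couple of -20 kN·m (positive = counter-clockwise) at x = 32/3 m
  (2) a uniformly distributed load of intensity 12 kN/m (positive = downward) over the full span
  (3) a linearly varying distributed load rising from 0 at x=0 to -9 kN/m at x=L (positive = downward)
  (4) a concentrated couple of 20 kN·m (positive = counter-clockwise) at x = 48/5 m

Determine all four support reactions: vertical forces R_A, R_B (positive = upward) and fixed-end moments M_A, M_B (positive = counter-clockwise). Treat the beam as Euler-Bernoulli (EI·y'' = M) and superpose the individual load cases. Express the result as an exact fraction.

Load 1 — applied couple M₀=-20 kN·m at a=32/3 m (b=L-a=16/3):
  R_A = 6M₀ab/L³ = 6·(-20)·(32/3)·(16/3)/16³ = -5/3 kN
  M_A = M₀b(2a-b)/L² = (-20)·(16/3)·(2·(32/3)-(16/3))/16² = -20/3 kN·m
  R_B = -6M₀ab/L³ = -6·(-20)·(32/3)·(16/3)/16³ = 5/3 kN
  M_B = M₀a(2b-a)/L² = (-20)·(32/3)·(2·(16/3)-(32/3))/16² = 0 kN·m
Load 2 — uniform load w=12 kN/m over full span:
  R_A = wL/2 = 12·16/2 = 96 kN
  M_A = wL²/12 = 12·16²/12 = 256 kN·m
  R_B = wL/2 = 12·16/2 = 96 kN
  M_B = -wL²/12 = -12·16²/12 = -256 kN·m
Load 3 — triangular load w₀=-9 kN/m (0→w₀ over full span):
  R_A = 3w₀L/20 = 3·(-9)·16/20 = -108/5 kN
  M_A = w₀L²/30 = (-9)·16²/30 = -384/5 kN·m
  R_B = 7w₀L/20 = 7·(-9)·16/20 = -252/5 kN
  M_B = -w₀L²/20 = -(-9)·16²/20 = 576/5 kN·m
Load 4 — applied couple M₀=20 kN·m at a=48/5 m (b=L-a=32/5):
  R_A = 6M₀ab/L³ = 6·20·(48/5)·(32/5)/16³ = 9/5 kN
  M_A = M₀b(2a-b)/L² = 20·(32/5)·(2·(48/5)-(32/5))/16² = 32/5 kN·m
  R_B = -6M₀ab/L³ = -6·20·(48/5)·(32/5)/16³ = -9/5 kN
  M_B = M₀a(2b-a)/L² = 20·(48/5)·(2·(32/5)-(48/5))/16² = 12/5 kN·m
Superposition: R_A = 1118/15 kN, M_A = 2684/15 kN·m, R_B = 682/15 kN, M_B = -692/5 kN·m

R_A = 1118/15 kN, M_A = 2684/15 kN·m, R_B = 682/15 kN, M_B = -692/5 kN·m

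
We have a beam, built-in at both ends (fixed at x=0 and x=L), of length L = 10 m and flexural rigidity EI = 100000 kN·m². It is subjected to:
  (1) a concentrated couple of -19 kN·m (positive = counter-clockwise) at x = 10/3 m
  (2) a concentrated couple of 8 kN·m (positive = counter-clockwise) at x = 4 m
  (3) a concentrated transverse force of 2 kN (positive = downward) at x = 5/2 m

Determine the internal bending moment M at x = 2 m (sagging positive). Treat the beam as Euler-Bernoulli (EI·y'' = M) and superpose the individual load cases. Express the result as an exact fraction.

Load 1 — applied couple M₀=-19 kN·m at a=10/3 m (b=L-a=20/3):
  M_1 = R_Ax - M_A  [x≤a] with R_A=-38/15, M_A=0 = (-38/15)·2 - 0 = -76/15 kN·m
Load 2 — applied couple M₀=8 kN·m at a=4 m (b=L-a=6):
  M_2 = R_Ax - M_A  [x≤a] with R_A=144/125, M_A=24/25 = (144/125)·2 - (24/25) = 168/125 kN·m
Load 3 — point force P=2 kN at a=5/2 m (b=L-a=15/2):
  M_3 = Pb²(3a+b)x/L³ - Pab²/L²  [x≤a] = 2·(15/2)²·(3·(5/2)+(15/2))·2/10³ - 2·(5/2)·(15/2)²/10² = 9/16 kN·m
Superposition: M = Σ M_i = -18961/6000 kN·m ≈ -3.160167 kN·m

M(2) = -18961/6000 kN·m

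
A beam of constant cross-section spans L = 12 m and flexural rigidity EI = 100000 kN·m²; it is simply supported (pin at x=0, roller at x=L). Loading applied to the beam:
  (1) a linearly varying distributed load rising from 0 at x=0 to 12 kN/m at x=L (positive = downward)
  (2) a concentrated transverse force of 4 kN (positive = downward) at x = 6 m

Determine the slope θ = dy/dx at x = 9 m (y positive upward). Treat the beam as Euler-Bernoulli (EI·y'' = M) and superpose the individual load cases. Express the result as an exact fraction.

Load 1 — triangular load w₀=12 kN/m (0→w₀ over full span):
  θ_1 = -w₀(7L⁴-30L²x²+15x⁴)/(360LEI) = -12·(7·12⁴-30·12²·9²+15·9⁴)/(360·12·100000) = 11817/4000000 rad
Load 2 — point force P=4 kN at a=6 m (b=L-a=6):
  θ_2 = -Pa(2L²-6Lx+3x²+a²)/(6LEI)  [x>a] = -4·6·(2·12²-6·12·9+3·9²+6²)/(6·12·100000) = 27/100000 rad
Superposition: θ = Σ θ_i = 12897/4000000 rad ≈ 0.003224 rad

θ(9) = 12897/4000000 rad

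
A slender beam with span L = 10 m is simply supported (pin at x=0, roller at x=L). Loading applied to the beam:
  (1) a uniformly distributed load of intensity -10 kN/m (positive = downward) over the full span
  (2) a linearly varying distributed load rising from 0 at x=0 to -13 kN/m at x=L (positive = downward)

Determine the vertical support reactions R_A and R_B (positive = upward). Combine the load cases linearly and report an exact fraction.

R_A = -215/3 kN, R_B = -280/3 kN

Load 1 — uniform load w=-10 kN/m over full span:
  R_A = wL/2 = (-10)·10/2 = -50 kN
  R_B = wL/2 = (-10)·10/2 = -50 kN
Load 2 — triangular load w₀=-13 kN/m (0→w₀ over full span):
  R_A = w₀L/6 = (-13)·10/6 = -65/3 kN
  R_B = w₀L/3 = (-13)·10/3 = -130/3 kN
Superposition: R_A = -215/3 kN, R_B = -280/3 kN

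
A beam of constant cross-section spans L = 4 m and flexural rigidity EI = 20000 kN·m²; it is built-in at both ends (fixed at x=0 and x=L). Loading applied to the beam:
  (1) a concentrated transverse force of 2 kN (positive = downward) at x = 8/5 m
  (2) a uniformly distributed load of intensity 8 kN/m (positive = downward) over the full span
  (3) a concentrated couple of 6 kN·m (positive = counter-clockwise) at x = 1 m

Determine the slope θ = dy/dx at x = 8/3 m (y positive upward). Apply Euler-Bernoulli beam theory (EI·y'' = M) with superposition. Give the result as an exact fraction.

Load 1 — point force P=2 kN at a=8/5 m (b=L-a=12/5):
  θ_1 = Pa²(L-x)(2bL-(3b+a)(L-x))/(2L³EI)  [x>a] = 2·(8/5)²·(4-(8/3))·(2·(12/5)·4-(3·(12/5)+(8/5))·(4-(8/3)))/(2·4³·20000) = 14/703125 rad
Load 2 — uniform load w=8 kN/m over full span:
  θ_2 = -wx(L-x)(L-2x)/(12EI) = -8·(8/3)·(4-(8/3))·(4-2·(8/3))/(12·20000) = 8/50625 rad
Load 3 — applied couple M₀=6 kN·m at a=1 m (b=L-a=3):
  θ_3 = (R_Ax²/2 - M_Ax - M₀(x-a))/EI  [x>a] with R_A=27/16, M_A=-9/8 = ((27/16)·(8/3)²/2 - (-9/8)·(8/3) - 6·((8/3)-1))/20000 = -1/20000 rad
Superposition: θ = Σ θ_i = 25907/202500000 rad ≈ 0.000128 rad

θ(8/3) = 25907/202500000 rad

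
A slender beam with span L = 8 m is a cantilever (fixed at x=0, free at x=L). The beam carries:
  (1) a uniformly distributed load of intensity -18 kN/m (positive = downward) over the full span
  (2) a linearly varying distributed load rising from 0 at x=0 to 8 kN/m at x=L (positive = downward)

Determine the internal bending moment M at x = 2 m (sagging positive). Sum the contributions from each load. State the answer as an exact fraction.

Load 1 — uniform load w=-18 kN/m over full span:
  M_1 = -w(L-x)²/2 = -(-18)·(8-2)²/2 = 324 kN·m
Load 2 — triangular load w₀=8 kN/m (0→w₀ over full span):
  M_2 = w₀Lx/2 - w₀L²/3 - w₀x³/(6L) = 8·8·2/2 - 8·8²/3 - 8·2³/(6·8) = -108 kN·m
Superposition: M = Σ M_i = 216 kN·m ≈ 216.000000 kN·m

M(2) = 216 kN·m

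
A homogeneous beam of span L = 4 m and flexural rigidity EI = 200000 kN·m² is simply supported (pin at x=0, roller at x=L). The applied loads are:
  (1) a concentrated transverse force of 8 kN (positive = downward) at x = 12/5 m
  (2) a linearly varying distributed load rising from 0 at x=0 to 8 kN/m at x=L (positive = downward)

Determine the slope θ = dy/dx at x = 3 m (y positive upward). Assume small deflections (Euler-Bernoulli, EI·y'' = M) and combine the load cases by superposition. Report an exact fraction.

θ(3) = 58889/900000000 rad

Load 1 — point force P=8 kN at a=12/5 m (b=L-a=8/5):
  θ_1 = -Pa(2L²-6Lx+3x²+a²)/(6LEI)  [x>a] = -8·(12/5)·(2·4²-6·4·3+3·3²+(12/5)²)/(6·4·200000) = 181/6250000 rad
Load 2 — triangular load w₀=8 kN/m (0→w₀ over full span):
  θ_2 = -w₀(7L⁴-30L²x²+15x⁴)/(360LEI) = -8·(7·4⁴-30·4²·3²+15·3⁴)/(360·4·200000) = 1313/36000000 rad
Superposition: θ = Σ θ_i = 58889/900000000 rad ≈ 0.000065 rad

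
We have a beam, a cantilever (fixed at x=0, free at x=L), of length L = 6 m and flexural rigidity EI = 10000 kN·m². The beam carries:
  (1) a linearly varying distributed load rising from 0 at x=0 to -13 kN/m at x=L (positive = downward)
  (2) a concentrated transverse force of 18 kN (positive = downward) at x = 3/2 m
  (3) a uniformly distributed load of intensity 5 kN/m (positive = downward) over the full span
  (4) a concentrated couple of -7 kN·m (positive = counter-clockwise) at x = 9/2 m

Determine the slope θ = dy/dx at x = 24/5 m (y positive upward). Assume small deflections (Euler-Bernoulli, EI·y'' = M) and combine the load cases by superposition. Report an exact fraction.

θ(24/5) = 292833/25000000 rad

Load 1 — triangular load w₀=-13 kN/m (0→w₀ over full span):
  θ_1 = (w₀Lx²/4-w₀L²x/3-w₀x⁴/(24L))/EI = ((-13)·6·(24/5)²/4-(-13)·6²·(24/5)/3-(-13)·(24/5)⁴/(24·6))/10000 = 13572/390625 rad
Load 2 — point force P=18 kN at a=3/2 m (b=L-a=9/2):
  θ_2 = -Pa²/(2EI)  [x>a] = -18·(3/2)²/(2·10000) = -81/40000 rad
Load 3 — uniform load w=5 kN/m over full span:
  θ_3 = -wx(x²-3Lx+3L²)/(6EI) = -5·(24/5)·((24/5)²-3·6·(24/5)+3·6²)/(6·10000) = -279/15625 rad
Load 4 — applied couple M₀=-7 kN·m at a=9/2 m (b=L-a=3/2):
  θ_4 = M₀a/EI  [x>a] = (-7)·(9/2)/10000 = -63/20000 rad
Superposition: θ = Σ θ_i = 292833/25000000 rad ≈ 0.011713 rad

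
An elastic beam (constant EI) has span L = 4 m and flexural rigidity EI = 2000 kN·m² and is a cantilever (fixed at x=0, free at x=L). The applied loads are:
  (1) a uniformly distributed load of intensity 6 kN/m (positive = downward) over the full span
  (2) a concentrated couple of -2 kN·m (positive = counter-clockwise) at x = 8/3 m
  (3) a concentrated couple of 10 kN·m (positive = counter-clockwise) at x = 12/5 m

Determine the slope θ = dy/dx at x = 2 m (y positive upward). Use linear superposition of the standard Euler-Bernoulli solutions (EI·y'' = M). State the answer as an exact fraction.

θ(2) = -1/50 rad

Load 1 — uniform load w=6 kN/m over full span:
  θ_1 = -wx(x²-3Lx+3L²)/(6EI) = -6·2·(2²-3·4·2+3·4²)/(6·2000) = -7/250 rad
Load 2 — applied couple M₀=-2 kN·m at a=8/3 m (b=L-a=4/3):
  θ_2 = M₀x/EI  [x≤a] = (-2)·2/2000 = -1/500 rad
Load 3 — applied couple M₀=10 kN·m at a=12/5 m (b=L-a=8/5):
  θ_3 = M₀x/EI  [x≤a] = 10·2/2000 = 1/100 rad
Superposition: θ = Σ θ_i = -1/50 rad ≈ -0.020000 rad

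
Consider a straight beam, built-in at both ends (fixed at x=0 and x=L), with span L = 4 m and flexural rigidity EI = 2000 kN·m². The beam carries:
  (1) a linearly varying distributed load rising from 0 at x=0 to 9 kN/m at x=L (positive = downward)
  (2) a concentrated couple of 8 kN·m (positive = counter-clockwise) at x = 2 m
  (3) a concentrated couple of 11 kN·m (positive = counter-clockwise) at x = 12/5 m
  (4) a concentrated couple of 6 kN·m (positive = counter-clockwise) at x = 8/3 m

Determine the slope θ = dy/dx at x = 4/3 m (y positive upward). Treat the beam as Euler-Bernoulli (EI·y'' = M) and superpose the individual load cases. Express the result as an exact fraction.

θ(4/3) = -167/84375 rad

Load 1 — triangular load w₀=9 kN/m (0→w₀ over full span):
  θ_1 = -w₀(2x(L-x)(L-2x)(x+2L)+x²(L-x)²)/(120LEI) = -9·(2·(4/3)·(4-(4/3))·(4-2·(4/3))·((4/3)+2·4)+(4/3)²·(4-(4/3))²)/(120·4·2000) = -16/16875 rad
Load 2 — applied couple M₀=8 kN·m at a=2 m (b=L-a=2):
  θ_2 = (R_Ax²/2 - M_Ax)/EI  [x≤a] with R_A=3, M_A=2 = (3·(4/3)²/2 - 2·(4/3))/2000 = 0 rad
Load 3 — applied couple M₀=11 kN·m at a=12/5 m (b=L-a=8/5):
  θ_3 = (R_Ax²/2 - M_Ax)/EI  [x≤a] with R_A=99/25, M_A=88/25 = ((99/25)·(4/3)²/2 - (88/25)·(4/3))/2000 = -11/18750 rad
Load 4 — applied couple M₀=6 kN·m at a=8/3 m (b=L-a=4/3):
  θ_4 = (R_Ax²/2 - M_Ax)/EI  [x≤a] with R_A=2, M_A=2 = (2·(4/3)²/2 - 2·(4/3))/2000 = -1/2250 rad
Superposition: θ = Σ θ_i = -167/84375 rad ≈ -0.001979 rad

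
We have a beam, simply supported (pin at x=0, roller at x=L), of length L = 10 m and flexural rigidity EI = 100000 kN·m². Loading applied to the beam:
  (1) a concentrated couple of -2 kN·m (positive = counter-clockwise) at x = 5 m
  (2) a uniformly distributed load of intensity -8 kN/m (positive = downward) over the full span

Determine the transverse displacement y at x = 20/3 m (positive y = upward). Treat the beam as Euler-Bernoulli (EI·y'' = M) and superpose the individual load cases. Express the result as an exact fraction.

y(20/3) = 1757/194400 m

Load 1 — applied couple M₀=-2 kN·m at a=5 m (b=L-a=5):
  y_1 = (M₀x³/(6L)-M₀(x-a)²/2+C₁x)/EI  [x>a] with C₁=M₀(3b²-L²)/(6L)=5/6 = ((-2)·(20/3)³/(6·10)-(-2)·((20/3)-5)²/2+(5/6)·(20/3))/100000 = -1/64800 m
Load 2 — uniform load w=-8 kN/m over full span:
  y_2 = -wx(L³-2Lx²+x³)/(24EI) = -(-8)·(20/3)·(10³-2·10·(20/3)²+(20/3)³)/(24·100000) = 11/1215 m
Superposition: y = Σ y_i = 1757/194400 m ≈ 0.009038 m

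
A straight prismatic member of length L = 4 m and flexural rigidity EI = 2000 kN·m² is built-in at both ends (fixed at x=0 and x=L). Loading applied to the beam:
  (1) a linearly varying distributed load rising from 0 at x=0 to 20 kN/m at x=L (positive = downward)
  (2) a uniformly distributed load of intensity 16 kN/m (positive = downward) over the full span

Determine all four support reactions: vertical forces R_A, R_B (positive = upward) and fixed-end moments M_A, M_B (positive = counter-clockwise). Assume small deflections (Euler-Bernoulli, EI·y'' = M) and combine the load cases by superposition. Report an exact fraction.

Load 1 — triangular load w₀=20 kN/m (0→w₀ over full span):
  R_A = 3w₀L/20 = 3·20·4/20 = 12 kN
  M_A = w₀L²/30 = 20·4²/30 = 32/3 kN·m
  R_B = 7w₀L/20 = 7·20·4/20 = 28 kN
  M_B = -w₀L²/20 = -20·4²/20 = -16 kN·m
Load 2 — uniform load w=16 kN/m over full span:
  R_A = wL/2 = 16·4/2 = 32 kN
  M_A = wL²/12 = 16·4²/12 = 64/3 kN·m
  R_B = wL/2 = 16·4/2 = 32 kN
  M_B = -wL²/12 = -16·4²/12 = -64/3 kN·m
Superposition: R_A = 44 kN, M_A = 32 kN·m, R_B = 60 kN, M_B = -112/3 kN·m

R_A = 44 kN, M_A = 32 kN·m, R_B = 60 kN, M_B = -112/3 kN·m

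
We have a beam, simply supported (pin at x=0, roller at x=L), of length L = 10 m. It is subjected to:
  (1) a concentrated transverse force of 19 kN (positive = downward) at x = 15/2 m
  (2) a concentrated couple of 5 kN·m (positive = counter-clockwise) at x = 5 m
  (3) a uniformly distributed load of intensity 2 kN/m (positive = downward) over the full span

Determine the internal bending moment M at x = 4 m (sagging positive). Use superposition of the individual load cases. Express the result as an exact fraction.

M(4) = 45 kN·m

Load 1 — point force P=19 kN at a=15/2 m (b=L-a=5/2):
  M_1 = Pbx/L  [x≤a] = 19·(5/2)·4/10 = 19 kN·m
Load 2 — applied couple M₀=5 kN·m at a=5 m (b=L-a=5):
  M_2 = M₀x/L  [x≤a] = 5·4/10 = 2 kN·m
Load 3 — uniform load w=2 kN/m over full span:
  M_3 = wx(L-x)/2 = 2·4·(10-4)/2 = 24 kN·m
Superposition: M = Σ M_i = 45 kN·m ≈ 45.000000 kN·m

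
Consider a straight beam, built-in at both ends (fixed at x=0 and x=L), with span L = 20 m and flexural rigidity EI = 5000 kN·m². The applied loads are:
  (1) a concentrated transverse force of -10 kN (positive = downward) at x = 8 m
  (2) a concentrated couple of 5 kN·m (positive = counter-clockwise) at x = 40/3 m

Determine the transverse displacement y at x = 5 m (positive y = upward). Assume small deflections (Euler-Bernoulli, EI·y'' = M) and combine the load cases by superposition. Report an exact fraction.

Load 1 — point force P=-10 kN at a=8 m (b=L-a=12):
  y_1 = -Pb²x²(3aL-(3a+b)x)/(6L³EI)  [x≤a] = -(-10)·12²·5²·(3·8·20-(3·8+12)·5)/(6·20³·5000) = 9/200 m
Load 2 — applied couple M₀=5 kN·m at a=40/3 m (b=L-a=20/3):
  y_2 = (R_Ax³/6 - M_Ax²/2)/EI  [x≤a] with R_A=1/3, M_A=5/3 = ((1/3)·5³/6 - (5/3)·5²/2)/5000 = -1/360 m
Superposition: y = Σ y_i = 19/450 m ≈ 0.042222 m

y(5) = 19/450 m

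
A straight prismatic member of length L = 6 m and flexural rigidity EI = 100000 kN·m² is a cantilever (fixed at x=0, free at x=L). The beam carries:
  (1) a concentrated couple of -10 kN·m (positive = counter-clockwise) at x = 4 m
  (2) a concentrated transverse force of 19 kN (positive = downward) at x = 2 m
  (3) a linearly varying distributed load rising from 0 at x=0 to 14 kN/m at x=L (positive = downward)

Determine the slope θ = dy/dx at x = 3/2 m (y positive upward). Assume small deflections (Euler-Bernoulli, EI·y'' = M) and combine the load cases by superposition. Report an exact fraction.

Load 1 — applied couple M₀=-10 kN·m at a=4 m (b=L-a=2):
  θ_1 = M₀x/EI  [x≤a] = (-10)·(3/2)/100000 = -3/20000 rad
Load 2 — point force P=19 kN at a=2 m (b=L-a=4):
  θ_2 = -Px(2a-x)/(2EI)  [x≤a] = -19·(3/2)·(2·2-(3/2))/(2·100000) = -57/160000 rad
Load 3 — triangular load w₀=14 kN/m (0→w₀ over full span):
  θ_3 = (w₀Lx²/4-w₀L²x/3-w₀x⁴/(24L))/EI = (14·6·(3/2)²/4-14·6²·(3/2)/3-14·(3/2)⁴/(24·6))/100000 = -26271/12800000 rad
Superposition: θ = Σ θ_i = -32751/12800000 rad ≈ -0.002559 rad

θ(3/2) = -32751/12800000 rad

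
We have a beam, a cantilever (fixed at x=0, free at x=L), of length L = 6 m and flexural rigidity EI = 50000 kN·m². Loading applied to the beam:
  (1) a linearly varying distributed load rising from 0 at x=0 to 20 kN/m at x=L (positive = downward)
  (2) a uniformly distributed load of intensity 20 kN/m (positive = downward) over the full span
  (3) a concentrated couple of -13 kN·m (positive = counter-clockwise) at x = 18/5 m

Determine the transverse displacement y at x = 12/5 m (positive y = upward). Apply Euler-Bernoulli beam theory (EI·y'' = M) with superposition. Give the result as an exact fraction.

Load 1 — triangular load w₀=20 kN/m (0→w₀ over full span):
  y_1 = (w₀Lx³/12-w₀L²x²/6-w₀x⁵/(120L))/EI = (20·6·(12/5)³/12-20·6²·(12/5)²/6-20·(12/5)⁵/(120·6))/50000 = -108432/9765625 m
Load 2 — uniform load w=20 kN/m over full span:
  y_2 = -wx²(x²-4Lx+6L²)/(24EI) = -20·(12/5)²·((12/5)²-4·6·(12/5)+6·6²)/(24·50000) = -6156/390625 m
Load 3 — applied couple M₀=-13 kN·m at a=18/5 m (b=L-a=12/5):
  y_3 = M₀x²/(2EI)  [x≤a] = (-13)·(12/5)²/(2·50000) = -117/156250 m
Superposition: y = Σ y_i = -539289/19531250 m ≈ -0.027612 m

y(12/5) = -539289/19531250 m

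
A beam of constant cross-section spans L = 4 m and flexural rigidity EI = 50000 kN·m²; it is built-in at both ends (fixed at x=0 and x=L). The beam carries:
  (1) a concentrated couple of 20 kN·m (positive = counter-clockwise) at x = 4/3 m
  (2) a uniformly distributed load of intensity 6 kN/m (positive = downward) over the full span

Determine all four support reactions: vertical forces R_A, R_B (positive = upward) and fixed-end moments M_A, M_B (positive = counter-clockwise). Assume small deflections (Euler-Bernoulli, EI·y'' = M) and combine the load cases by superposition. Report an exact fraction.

R_A = 56/3 kN, M_A = 8 kN·m, R_B = 16/3 kN, M_B = -4/3 kN·m

Load 1 — applied couple M₀=20 kN·m at a=4/3 m (b=L-a=8/3):
  R_A = 6M₀ab/L³ = 6·20·(4/3)·(8/3)/4³ = 20/3 kN
  M_A = M₀b(2a-b)/L² = 20·(8/3)·(2·(4/3)-(8/3))/4² = 0 kN·m
  R_B = -6M₀ab/L³ = -6·20·(4/3)·(8/3)/4³ = -20/3 kN
  M_B = M₀a(2b-a)/L² = 20·(4/3)·(2·(8/3)-(4/3))/4² = 20/3 kN·m
Load 2 — uniform load w=6 kN/m over full span:
  R_A = wL/2 = 6·4/2 = 12 kN
  M_A = wL²/12 = 6·4²/12 = 8 kN·m
  R_B = wL/2 = 6·4/2 = 12 kN
  M_B = -wL²/12 = -6·4²/12 = -8 kN·m
Superposition: R_A = 56/3 kN, M_A = 8 kN·m, R_B = 16/3 kN, M_B = -4/3 kN·m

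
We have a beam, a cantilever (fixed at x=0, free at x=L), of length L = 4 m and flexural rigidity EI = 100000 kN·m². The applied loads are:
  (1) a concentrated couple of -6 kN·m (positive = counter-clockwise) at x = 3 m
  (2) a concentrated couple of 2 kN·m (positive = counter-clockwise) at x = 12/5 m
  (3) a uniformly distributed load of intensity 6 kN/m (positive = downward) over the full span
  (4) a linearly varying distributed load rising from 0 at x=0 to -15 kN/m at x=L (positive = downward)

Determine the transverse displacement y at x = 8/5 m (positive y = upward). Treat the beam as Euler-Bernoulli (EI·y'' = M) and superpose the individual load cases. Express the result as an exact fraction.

Load 1 — applied couple M₀=-6 kN·m at a=3 m (b=L-a=1):
  y_1 = M₀x²/(2EI)  [x≤a] = (-6)·(8/5)²/(2·100000) = -6/78125 m
Load 2 — applied couple M₀=2 kN·m at a=12/5 m (b=L-a=8/5):
  y_2 = M₀x²/(2EI)  [x≤a] = 2·(8/5)²/(2·100000) = 2/78125 m
Load 3 — uniform load w=6 kN/m over full span:
  y_3 = -wx²(x²-4Lx+6L²)/(24EI) = -6·(8/5)²·((8/5)²-4·4·(8/5)+6·4²)/(24·100000) = -912/1953125 m
Load 4 — triangular load w₀=-15 kN/m (0→w₀ over full span):
  y_4 = (w₀Lx³/12-w₀L²x²/6-w₀x⁵/(120L))/EI = ((-15)·4·(8/5)³/12-(-15)·4²·(8/5)²/6-(-15)·(8/5)⁵/(120·4))/100000 = 8032/9765625 m
Superposition: y = Σ y_i = 2972/9765625 m ≈ 0.000304 m

y(8/5) = 2972/9765625 m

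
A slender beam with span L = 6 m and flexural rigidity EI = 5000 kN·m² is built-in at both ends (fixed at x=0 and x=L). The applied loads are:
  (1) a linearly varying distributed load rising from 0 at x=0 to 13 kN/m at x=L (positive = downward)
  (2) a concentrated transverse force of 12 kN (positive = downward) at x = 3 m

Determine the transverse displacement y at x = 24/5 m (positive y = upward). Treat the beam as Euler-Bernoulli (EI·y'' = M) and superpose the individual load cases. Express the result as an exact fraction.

y(24/5) = -115749/39062500 m

Load 1 — triangular load w₀=13 kN/m (0→w₀ over full span):
  y_1 = -w₀x²(L-x)²(x+2L)/(120LEI) = -13·(24/5)²·(6-(24/5))²·((24/5)+2·6)/(120·6·5000) = -19656/9765625 m
Load 2 — point force P=12 kN at a=3 m (b=L-a=3):
  y_2 = -Pa²(L-x)²(3bL-(3b+a)(L-x))/(6L³EI)  [x>a] = -12·3²·(6-(24/5))²·(3·3·6-(3·3+3)·(6-(24/5)))/(6·6³·5000) = -297/312500 m
Superposition: y = Σ y_i = -115749/39062500 m ≈ -0.002963 m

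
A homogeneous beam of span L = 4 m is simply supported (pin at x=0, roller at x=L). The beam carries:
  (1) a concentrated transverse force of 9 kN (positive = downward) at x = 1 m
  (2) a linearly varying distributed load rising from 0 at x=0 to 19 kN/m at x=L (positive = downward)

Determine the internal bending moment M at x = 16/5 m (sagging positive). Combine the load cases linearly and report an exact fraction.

M(16/5) = 2049/125 kN·m

Load 1 — point force P=9 kN at a=1 m (b=L-a=3):
  M_1 = Pa(L-x)/L  [x>a] = 9·1·(4-(16/5))/4 = 9/5 kN·m
Load 2 — triangular load w₀=19 kN/m (0→w₀ over full span):
  M_2 = w₀Lx/6 - w₀x³/(6L) = 19·4·(16/5)/6 - 19·(16/5)³/(6·4) = 1824/125 kN·m
Superposition: M = Σ M_i = 2049/125 kN·m ≈ 16.392000 kN·m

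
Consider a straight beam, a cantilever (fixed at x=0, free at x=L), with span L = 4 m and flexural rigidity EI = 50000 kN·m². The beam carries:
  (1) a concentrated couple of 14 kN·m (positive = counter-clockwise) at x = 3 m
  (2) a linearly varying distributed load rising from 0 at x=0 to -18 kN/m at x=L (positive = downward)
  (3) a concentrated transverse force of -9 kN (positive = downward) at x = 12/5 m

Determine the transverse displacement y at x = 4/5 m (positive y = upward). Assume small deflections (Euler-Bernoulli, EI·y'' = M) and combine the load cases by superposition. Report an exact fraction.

y(4/5) = 37387/48828125 m

Load 1 — applied couple M₀=14 kN·m at a=3 m (b=L-a=1):
  y_1 = M₀x²/(2EI)  [x≤a] = 14·(4/5)²/(2·50000) = 7/78125 m
Load 2 — triangular load w₀=-18 kN/m (0→w₀ over full span):
  y_2 = (w₀Lx³/12-w₀L²x²/6-w₀x⁵/(120L))/EI = ((-18)·4·(4/5)³/12-(-18)·4²·(4/5)²/6-(-18)·(4/5)⁵/(120·4))/50000 = 27012/48828125 m
Load 3 — point force P=-9 kN at a=12/5 m (b=L-a=8/5):
  y_3 = -Px²(3a-x)/(6EI)  [x≤a] = -(-9)·(4/5)²·(3·(12/5)-(4/5))/(6·50000) = 48/390625 m
Superposition: y = Σ y_i = 37387/48828125 m ≈ 0.000766 m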